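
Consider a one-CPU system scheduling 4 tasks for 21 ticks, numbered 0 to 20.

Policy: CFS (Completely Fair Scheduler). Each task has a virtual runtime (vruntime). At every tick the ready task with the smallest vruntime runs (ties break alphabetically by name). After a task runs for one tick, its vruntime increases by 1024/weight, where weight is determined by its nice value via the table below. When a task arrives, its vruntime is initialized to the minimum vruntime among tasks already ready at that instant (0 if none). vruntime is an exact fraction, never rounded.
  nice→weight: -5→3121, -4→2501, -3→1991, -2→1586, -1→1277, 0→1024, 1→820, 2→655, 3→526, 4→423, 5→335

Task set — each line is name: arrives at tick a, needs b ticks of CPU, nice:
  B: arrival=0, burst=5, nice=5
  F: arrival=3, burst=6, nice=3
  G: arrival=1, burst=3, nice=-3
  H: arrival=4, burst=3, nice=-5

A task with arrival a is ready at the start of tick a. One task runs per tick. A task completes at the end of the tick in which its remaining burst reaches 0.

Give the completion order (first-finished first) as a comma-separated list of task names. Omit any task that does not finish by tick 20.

t=0: vr[B=0] → run B
t=1: vr[B=1024/335 G=1024/335] → run B
t=2: vr[B=2048/335 G=1024/335] → run G
t=3: vr[B=2048/335 F=2381824/666985 G=2381824/666985] → run F
t=4: vr[B=2048/335 F=967916032/175417055 G=2381824/666985 H=2381824/666985] → run G
t=5: vr[B=2048/335 F=967916032/175417055 G=2724864/666985 H=2381824/666985] → run H
t=6: vr[B=2048/335 F=967916032/175417055 G=2724864/666985 H=8116665344/2081660185] → run H
t=7: vr[B=2048/335 F=967916032/175417055 G=2724864/666985 H=8799657984/2081660185] → run G
t=8: vr[B=2048/335 F=967916032/175417055 H=8799657984/2081660185] → run H
t=9: vr[B=2048/335 F=967916032/175417055] → run F
t=10: vr[B=2048/335 F=1309412352/175417055] → run B
t=11: vr[B=3072/335 F=1309412352/175417055] → run F
t=12: vr[B=3072/335 F=1650908672/175417055] → run B
t=13: vr[B=4096/335 F=1650908672/175417055] → run F
t=14: vr[B=4096/335 F=1992404992/175417055] → run F
t=15: vr[B=4096/335 F=2333901312/175417055] → run B
t=16: vr[F=2333901312/175417055] → run F
t=17: (idle)
t=18: (idle)
t=19: (idle)
t=20: (idle)

completion order = G, H, B, F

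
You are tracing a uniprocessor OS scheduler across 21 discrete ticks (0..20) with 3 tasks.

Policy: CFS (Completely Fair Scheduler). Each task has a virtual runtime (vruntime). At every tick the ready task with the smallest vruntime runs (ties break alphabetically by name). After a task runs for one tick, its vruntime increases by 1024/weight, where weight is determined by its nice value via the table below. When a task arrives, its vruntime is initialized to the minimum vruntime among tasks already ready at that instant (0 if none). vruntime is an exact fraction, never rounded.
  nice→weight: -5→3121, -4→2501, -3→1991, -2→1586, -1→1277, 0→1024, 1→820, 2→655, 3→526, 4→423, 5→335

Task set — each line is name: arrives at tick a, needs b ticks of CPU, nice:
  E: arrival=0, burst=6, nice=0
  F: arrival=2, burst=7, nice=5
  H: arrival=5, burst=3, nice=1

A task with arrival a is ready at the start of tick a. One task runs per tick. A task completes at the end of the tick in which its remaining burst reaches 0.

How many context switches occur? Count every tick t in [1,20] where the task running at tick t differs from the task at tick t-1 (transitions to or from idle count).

t=0: vr[E=0] → run E
t=1: vr[E=1] → run E
t=2: vr[E=2 F=2] → run E
t=3: vr[E=3 F=2] → run F
t=4: vr[E=3 F=1694/335] → run E
t=5: vr[E=4 F=1694/335 H=4] → run E
t=6: vr[E=5 F=1694/335 H=4] → run H
t=7: vr[E=5 F=1694/335 H=1076/205] → run E
t=8: vr[F=1694/335 H=1076/205] → run F
t=9: vr[F=2718/335 H=1076/205] → run H
t=10: vr[F=2718/335 H=1332/205] → run H
t=11: vr[F=2718/335] → run F
t=12: vr[F=3742/335] → run F
t=13: vr[F=4766/335] → run F
t=14: vr[F=1158/67] → run F
t=15: vr[F=6814/335] → run F
t=16: (idle)
t=17: (idle)
t=18: (idle)
t=19: (idle)
t=20: (idle)

context switches = 8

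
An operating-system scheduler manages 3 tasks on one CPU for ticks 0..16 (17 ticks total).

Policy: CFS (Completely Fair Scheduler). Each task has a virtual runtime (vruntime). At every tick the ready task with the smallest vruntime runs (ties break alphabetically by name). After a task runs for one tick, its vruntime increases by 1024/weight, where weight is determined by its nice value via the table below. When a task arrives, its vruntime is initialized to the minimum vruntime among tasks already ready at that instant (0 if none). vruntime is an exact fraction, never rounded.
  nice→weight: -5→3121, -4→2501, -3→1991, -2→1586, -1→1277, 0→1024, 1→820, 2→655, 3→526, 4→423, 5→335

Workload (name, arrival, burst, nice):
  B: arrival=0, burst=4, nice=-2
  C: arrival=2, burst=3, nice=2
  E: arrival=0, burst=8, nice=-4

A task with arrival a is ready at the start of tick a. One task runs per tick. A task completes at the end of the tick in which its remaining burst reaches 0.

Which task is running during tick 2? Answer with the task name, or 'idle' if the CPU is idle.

t=0: vr[B=0 E=0] → run B
t=1: vr[B=512/793 E=0] → run E
t=2: vr[B=512/793 C=1024/2501 E=1024/2501] → run C
t=3: vr[B=512/793 C=3231744/1638155 E=1024/2501] → run E
t=4: vr[B=512/793 C=3231744/1638155 E=2048/2501] → run B
t=5: vr[B=1024/793 C=3231744/1638155 E=2048/2501] → run E
t=6: vr[B=1024/793 C=3231744/1638155 E=3072/2501] → run E
t=7: vr[B=1024/793 C=3231744/1638155 E=4096/2501] → run B
t=8: vr[B=1536/793 C=3231744/1638155 E=4096/2501] → run E
t=9: vr[B=1536/793 C=3231744/1638155 E=5120/2501] → run B
t=10: vr[C=3231744/1638155 E=5120/2501] → run C
t=11: vr[C=5792768/1638155 E=5120/2501] → run E
t=12: vr[C=5792768/1638155 E=6144/2501] → run E
t=13: vr[C=5792768/1638155 E=7168/2501] → run E
t=14: vr[C=5792768/1638155] → run C
t=15: (idle)
t=16: (idle)

running at tick 2 = C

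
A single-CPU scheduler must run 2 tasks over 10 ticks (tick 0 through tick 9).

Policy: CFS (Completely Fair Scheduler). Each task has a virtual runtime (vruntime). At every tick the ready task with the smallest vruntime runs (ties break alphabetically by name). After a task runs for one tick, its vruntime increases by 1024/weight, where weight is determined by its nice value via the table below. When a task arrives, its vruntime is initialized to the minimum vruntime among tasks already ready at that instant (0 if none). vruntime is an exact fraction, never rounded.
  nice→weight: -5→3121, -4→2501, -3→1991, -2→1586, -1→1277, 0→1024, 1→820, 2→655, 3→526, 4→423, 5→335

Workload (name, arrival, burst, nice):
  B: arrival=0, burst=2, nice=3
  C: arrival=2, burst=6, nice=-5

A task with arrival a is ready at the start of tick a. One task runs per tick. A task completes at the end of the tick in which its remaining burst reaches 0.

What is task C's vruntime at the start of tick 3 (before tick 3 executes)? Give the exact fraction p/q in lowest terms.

t=0: vr[B=0] → run B
t=1: vr[B=512/263] → run B
t=2: vr[C=0] → run C
t=3: vr[C=1024/3121] → run C
t=4: vr[C=2048/3121] → run C
t=5: vr[C=3072/3121] → run C
t=6: vr[C=4096/3121] → run C
t=7: vr[C=5120/3121] → run C
t=8: (idle)
t=9: (idle)

vruntime(C, start of tick 3) = 1024/3121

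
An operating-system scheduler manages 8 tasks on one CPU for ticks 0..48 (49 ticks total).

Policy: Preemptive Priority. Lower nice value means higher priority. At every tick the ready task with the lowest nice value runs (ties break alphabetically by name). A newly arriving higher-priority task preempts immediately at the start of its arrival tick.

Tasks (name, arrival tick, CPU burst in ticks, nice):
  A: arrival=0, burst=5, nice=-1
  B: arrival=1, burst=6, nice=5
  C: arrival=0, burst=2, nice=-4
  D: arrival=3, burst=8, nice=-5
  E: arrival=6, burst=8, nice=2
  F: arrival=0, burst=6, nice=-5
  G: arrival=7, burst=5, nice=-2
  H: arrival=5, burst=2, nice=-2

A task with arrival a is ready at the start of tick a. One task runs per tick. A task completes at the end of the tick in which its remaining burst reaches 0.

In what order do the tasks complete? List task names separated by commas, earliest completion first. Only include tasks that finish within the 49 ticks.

t=0: ready={A,C,F} → run F
t=1: ready={A,B,C,F} → run F
t=2: ready={A,B,C,F} → run F
t=3: ready={A,B,C,D,F} → run D
t=4: ready={A,B,C,D,F} → run D
t=5: ready={A,B,C,D,F,H} → run D
t=6: ready={A,B,C,D,E,F,H} → run D
t=7: ready={A,B,C,D,E,F,G,H} → run D
t=8: ready={A,B,C,D,E,F,G,H} → run D
t=9: ready={A,B,C,D,E,F,G,H} → run D
t=10: ready={A,B,C,D,E,F,G,H} → run D
t=11: ready={A,B,C,E,F,G,H} → run F
t=12: ready={A,B,C,E,F,G,H} → run F
t=13: ready={A,B,C,E,F,G,H} → run F
t=14: ready={A,B,C,E,G,H} → run C
t=15: ready={A,B,C,E,G,H} → run C
t=16: ready={A,B,E,G,H} → run G
t=17: ready={A,B,E,G,H} → run G
t=18: ready={A,B,E,G,H} → run G
t=19: ready={A,B,E,G,H} → run G
t=20: ready={A,B,E,G,H} → run G
t=21: ready={A,B,E,H} → run H
t=22: ready={A,B,E,H} → run H
t=23: ready={A,B,E} → run A
t=24: ready={A,B,E} → run A
t=25: ready={A,B,E} → run A
t=26: ready={A,B,E} → run A
t=27: ready={A,B,E} → run A
t=28: ready={B,E} → run E
t=29: ready={B,E} → run E
t=30: ready={B,E} → run E
t=31: ready={B,E} → run E
t=32: ready={B,E} → run E
t=33: ready={B,E} → run E
t=34: ready={B,E} → run E
t=35: ready={B,E} → run E
t=36: ready={B} → run B
t=37: ready={B} → run B
t=38: ready={B} → run B
t=39: ready={B} → run B
t=40: ready={B} → run B
t=41: ready={B} → run B
t=42: (idle)
t=43: (idle)
t=44: (idle)
t=45: (idle)
t=46: (idle)
t=47: (idle)
t=48: (idle)

completion order = D, F, C, G, H, A, E, B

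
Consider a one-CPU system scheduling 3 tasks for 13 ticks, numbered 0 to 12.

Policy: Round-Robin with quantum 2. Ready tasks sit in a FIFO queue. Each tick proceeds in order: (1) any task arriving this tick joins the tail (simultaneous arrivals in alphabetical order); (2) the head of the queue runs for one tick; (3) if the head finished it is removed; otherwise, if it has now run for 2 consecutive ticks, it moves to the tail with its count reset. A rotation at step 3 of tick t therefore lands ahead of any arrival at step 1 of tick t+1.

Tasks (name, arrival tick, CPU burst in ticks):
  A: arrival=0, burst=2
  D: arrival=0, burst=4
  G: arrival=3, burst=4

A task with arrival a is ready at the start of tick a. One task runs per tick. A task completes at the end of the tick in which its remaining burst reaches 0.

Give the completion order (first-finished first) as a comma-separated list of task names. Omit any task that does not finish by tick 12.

completion order = A, D, G

t=0: queue=[A,D] q_used=0 → run A
t=1: queue=[A,D] q_used=1 → run A
t=2: queue=[D] q_used=0 → run D
t=3: queue=[D,G] q_used=1 → run D
t=4: queue=[G,D] q_used=0 → run G
t=5: queue=[G,D] q_used=1 → run G
t=6: queue=[D,G] q_used=0 → run D
t=7: queue=[D,G] q_used=1 → run D
t=8: queue=[G] q_used=0 → run G
t=9: queue=[G] q_used=1 → run G
t=10: (idle)
t=11: (idle)
t=12: (idle)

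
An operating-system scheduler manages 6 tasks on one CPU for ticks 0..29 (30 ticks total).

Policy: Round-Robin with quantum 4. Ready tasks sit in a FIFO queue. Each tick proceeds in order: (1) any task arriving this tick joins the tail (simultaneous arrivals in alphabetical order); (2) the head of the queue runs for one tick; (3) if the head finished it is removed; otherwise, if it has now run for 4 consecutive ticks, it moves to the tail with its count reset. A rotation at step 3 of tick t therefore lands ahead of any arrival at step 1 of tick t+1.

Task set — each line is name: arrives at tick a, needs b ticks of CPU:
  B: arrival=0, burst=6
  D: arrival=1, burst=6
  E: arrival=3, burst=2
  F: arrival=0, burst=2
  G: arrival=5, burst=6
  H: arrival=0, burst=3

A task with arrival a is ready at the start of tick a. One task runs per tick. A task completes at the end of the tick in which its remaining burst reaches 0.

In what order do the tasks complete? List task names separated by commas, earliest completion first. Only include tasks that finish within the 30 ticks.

t=0: queue=[B,F,H] q_used=0 → run B
t=1: queue=[B,F,H,D] q_used=1 → run B
t=2: queue=[B,F,H,D] q_used=2 → run B
t=3: queue=[B,F,H,D,E] q_used=3 → run B
t=4: queue=[F,H,D,E,B] q_used=0 → run F
t=5: queue=[F,H,D,E,B,G] q_used=1 → run F
t=6: queue=[H,D,E,B,G] q_used=0 → run H
t=7: queue=[H,D,E,B,G] q_used=1 → run H
t=8: queue=[H,D,E,B,G] q_used=2 → run H
t=9: queue=[D,E,B,G] q_used=0 → run D
t=10: queue=[D,E,B,G] q_used=1 → run D
t=11: queue=[D,E,B,G] q_used=2 → run D
t=12: queue=[D,E,B,G] q_used=3 → run D
t=13: queue=[E,B,G,D] q_used=0 → run E
t=14: queue=[E,B,G,D] q_used=1 → run E
t=15: queue=[B,G,D] q_used=0 → run B
t=16: queue=[B,G,D] q_used=1 → run B
t=17: queue=[G,D] q_used=0 → run G
t=18: queue=[G,D] q_used=1 → run G
t=19: queue=[G,D] q_used=2 → run G
t=20: queue=[G,D] q_used=3 → run G
t=21: queue=[D,G] q_used=0 → run D
t=22: queue=[D,G] q_used=1 → run D
t=23: queue=[G] q_used=0 → run G
t=24: queue=[G] q_used=1 → run G
t=25: (idle)
t=26: (idle)
t=27: (idle)
t=28: (idle)
t=29: (idle)

completion order = F, H, E, B, D, G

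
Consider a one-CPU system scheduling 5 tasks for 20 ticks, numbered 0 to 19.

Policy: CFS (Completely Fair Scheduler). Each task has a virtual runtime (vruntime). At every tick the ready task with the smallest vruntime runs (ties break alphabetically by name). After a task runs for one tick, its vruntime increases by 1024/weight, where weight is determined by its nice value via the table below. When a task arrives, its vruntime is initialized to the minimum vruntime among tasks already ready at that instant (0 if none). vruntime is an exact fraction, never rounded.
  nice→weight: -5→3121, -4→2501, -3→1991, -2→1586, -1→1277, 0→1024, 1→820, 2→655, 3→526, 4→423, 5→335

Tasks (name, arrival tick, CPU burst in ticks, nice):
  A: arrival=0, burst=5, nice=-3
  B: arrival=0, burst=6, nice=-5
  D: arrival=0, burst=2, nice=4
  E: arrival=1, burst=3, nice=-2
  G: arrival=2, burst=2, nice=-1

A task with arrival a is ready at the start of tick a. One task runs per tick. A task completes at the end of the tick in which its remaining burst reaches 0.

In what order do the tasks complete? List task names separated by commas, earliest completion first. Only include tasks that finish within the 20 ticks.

completion order = G, E, B, A, D

t=0: vr[A=0 B=0 D=0] → run A
t=1: vr[A=1024/1991 B=0 D=0 E=0] → run B
t=2: vr[A=1024/1991 B=1024/3121 D=0 E=0 G=0] → run D
t=3: vr[A=1024/1991 B=1024/3121 D=1024/423 E=0 G=0] → run E
t=4: vr[A=1024/1991 B=1024/3121 D=1024/423 E=512/793 G=0] → run G
t=5: vr[A=1024/1991 B=1024/3121 D=1024/423 E=512/793 G=1024/1277] → run B
t=6: vr[A=1024/1991 B=2048/3121 D=1024/423 E=512/793 G=1024/1277] → run A
t=7: vr[A=2048/1991 B=2048/3121 D=1024/423 E=512/793 G=1024/1277] → run E
t=8: vr[A=2048/1991 B=2048/3121 D=1024/423 E=1024/793 G=1024/1277] → run B
t=9: vr[A=2048/1991 B=3072/3121 D=1024/423 E=1024/793 G=1024/1277] → run G
t=10: vr[A=2048/1991 B=3072/3121 D=1024/423 E=1024/793] → run B
t=11: vr[A=2048/1991 B=4096/3121 D=1024/423 E=1024/793] → run A
t=12: vr[A=3072/1991 B=4096/3121 D=1024/423 E=1024/793] → run E
t=13: vr[A=3072/1991 B=4096/3121 D=1024/423] → run B
t=14: vr[A=3072/1991 B=5120/3121 D=1024/423] → run A
t=15: vr[A=4096/1991 B=5120/3121 D=1024/423] → run B
t=16: vr[A=4096/1991 D=1024/423] → run A
t=17: vr[D=1024/423] → run D
t=18: (idle)
t=19: (idle)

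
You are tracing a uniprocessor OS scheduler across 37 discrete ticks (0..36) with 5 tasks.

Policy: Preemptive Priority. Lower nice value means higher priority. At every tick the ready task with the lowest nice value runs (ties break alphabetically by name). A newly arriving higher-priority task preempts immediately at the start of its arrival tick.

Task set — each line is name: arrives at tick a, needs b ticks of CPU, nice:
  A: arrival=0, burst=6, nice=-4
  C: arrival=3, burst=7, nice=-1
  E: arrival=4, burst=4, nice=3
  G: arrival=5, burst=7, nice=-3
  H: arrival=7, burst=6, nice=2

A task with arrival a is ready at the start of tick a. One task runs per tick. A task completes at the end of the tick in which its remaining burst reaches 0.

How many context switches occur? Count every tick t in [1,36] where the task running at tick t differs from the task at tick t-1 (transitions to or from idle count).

context switches = 5

t=0: ready={A} → run A
t=1: ready={A} → run A
t=2: ready={A} → run A
t=3: ready={A,C} → run A
t=4: ready={A,C,E} → run A
t=5: ready={A,C,E,G} → run A
t=6: ready={C,E,G} → run G
t=7: ready={C,E,G,H} → run G
t=8: ready={C,E,G,H} → run G
t=9: ready={C,E,G,H} → run G
t=10: ready={C,E,G,H} → run G
t=11: ready={C,E,G,H} → run G
t=12: ready={C,E,G,H} → run G
t=13: ready={C,E,H} → run C
t=14: ready={C,E,H} → run C
t=15: ready={C,E,H} → run C
t=16: ready={C,E,H} → run C
t=17: ready={C,E,H} → run C
t=18: ready={C,E,H} → run C
t=19: ready={C,E,H} → run C
t=20: ready={E,H} → run H
t=21: ready={E,H} → run H
t=22: ready={E,H} → run H
t=23: ready={E,H} → run H
t=24: ready={E,H} → run H
t=25: ready={E,H} → run H
t=26: ready={E} → run E
t=27: ready={E} → run E
t=28: ready={E} → run E
t=29: ready={E} → run E
t=30: (idle)
t=31: (idle)
t=32: (idle)
t=33: (idle)
t=34: (idle)
t=35: (idle)
t=36: (idle)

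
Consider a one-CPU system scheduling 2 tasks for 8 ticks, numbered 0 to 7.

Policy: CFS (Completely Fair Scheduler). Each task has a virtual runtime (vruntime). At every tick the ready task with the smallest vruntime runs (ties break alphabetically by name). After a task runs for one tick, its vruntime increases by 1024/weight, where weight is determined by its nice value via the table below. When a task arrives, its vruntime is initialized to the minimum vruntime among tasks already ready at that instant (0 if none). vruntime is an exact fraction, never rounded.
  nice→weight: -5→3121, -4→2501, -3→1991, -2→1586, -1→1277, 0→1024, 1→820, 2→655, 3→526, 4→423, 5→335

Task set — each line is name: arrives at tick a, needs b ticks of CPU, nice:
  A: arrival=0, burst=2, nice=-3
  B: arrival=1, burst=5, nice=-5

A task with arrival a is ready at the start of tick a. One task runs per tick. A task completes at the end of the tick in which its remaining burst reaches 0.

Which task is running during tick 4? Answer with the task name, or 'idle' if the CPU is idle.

running at tick 4 = B

t=0: vr[A=0] → run A
t=1: vr[A=1024/1991 B=1024/1991] → run A
t=2: vr[B=1024/1991] → run B
t=3: vr[B=5234688/6213911] → run B
t=4: vr[B=7273472/6213911] → run B
t=5: vr[B=9312256/6213911] → run B
t=6: vr[B=11351040/6213911] → run B
t=7: (idle)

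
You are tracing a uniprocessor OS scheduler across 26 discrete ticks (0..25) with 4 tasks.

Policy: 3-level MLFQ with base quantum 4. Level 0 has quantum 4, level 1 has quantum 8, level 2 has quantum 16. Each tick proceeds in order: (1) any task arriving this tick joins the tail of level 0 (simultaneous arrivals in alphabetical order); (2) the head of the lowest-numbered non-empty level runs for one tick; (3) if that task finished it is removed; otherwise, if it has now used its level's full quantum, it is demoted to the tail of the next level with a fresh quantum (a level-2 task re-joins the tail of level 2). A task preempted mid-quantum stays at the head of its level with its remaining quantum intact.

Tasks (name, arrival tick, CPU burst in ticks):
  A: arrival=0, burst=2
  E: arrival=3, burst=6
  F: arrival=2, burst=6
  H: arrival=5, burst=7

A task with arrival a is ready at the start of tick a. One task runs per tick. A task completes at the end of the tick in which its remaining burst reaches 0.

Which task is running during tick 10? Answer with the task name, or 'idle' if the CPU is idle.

running at tick 10 = H

t=0: L0/L1/L2 = A/-/- → run A
t=1: L0/L1/L2 = A/-/- → run A
t=2: L0/L1/L2 = F/-/- → run F
t=3: L0/L1/L2 = FE/-/- → run F
t=4: L0/L1/L2 = FE/-/- → run F
t=5: L0/L1/L2 = FEH/-/- → run F
t=6: L0/L1/L2 = EH/F/- → run E
t=7: L0/L1/L2 = EH/F/- → run E
t=8: L0/L1/L2 = EH/F/- → run E
t=9: L0/L1/L2 = EH/F/- → run E
t=10: L0/L1/L2 = H/FE/- → run H
t=11: L0/L1/L2 = H/FE/- → run H
t=12: L0/L1/L2 = H/FE/- → run H
t=13: L0/L1/L2 = H/FE/- → run H
t=14: L0/L1/L2 = -/FEH/- → run F
t=15: L0/L1/L2 = -/FEH/- → run F
t=16: L0/L1/L2 = -/EH/- → run E
t=17: L0/L1/L2 = -/EH/- → run E
t=18: L0/L1/L2 = -/H/- → run H
t=19: L0/L1/L2 = -/H/- → run H
t=20: L0/L1/L2 = -/H/- → run H
t=21: (idle)
t=22: (idle)
t=23: (idle)
t=24: (idle)
t=25: (idle)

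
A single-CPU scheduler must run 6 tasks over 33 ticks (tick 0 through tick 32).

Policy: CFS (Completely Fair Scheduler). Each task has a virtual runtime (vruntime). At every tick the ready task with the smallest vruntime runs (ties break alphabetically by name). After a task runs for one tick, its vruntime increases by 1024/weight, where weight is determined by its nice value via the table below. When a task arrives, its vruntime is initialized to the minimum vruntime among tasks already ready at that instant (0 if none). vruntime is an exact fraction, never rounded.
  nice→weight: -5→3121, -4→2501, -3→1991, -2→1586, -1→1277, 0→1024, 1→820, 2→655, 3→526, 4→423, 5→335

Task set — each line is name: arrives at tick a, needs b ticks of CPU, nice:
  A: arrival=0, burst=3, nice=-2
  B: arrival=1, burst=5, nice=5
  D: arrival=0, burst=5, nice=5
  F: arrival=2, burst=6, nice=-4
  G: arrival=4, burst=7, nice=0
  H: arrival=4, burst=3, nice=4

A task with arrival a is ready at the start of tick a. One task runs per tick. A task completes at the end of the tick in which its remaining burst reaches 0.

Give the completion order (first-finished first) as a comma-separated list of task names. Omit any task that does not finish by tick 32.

completion order = A, F, H, G, B, D

t=0: vr[A=0 D=0] → run A
t=1: vr[A=512/793 B=0 D=0] → run B
t=2: vr[A=512/793 B=1024/335 D=0 F=0] → run D
t=3: vr[A=512/793 B=1024/335 D=1024/335 F=0] → run F
t=4: vr[A=512/793 B=1024/335 D=1024/335 F=1024/2501 G=1024/2501 H=1024/2501] → run F
t=5: vr[A=512/793 B=1024/335 D=1024/335 F=2048/2501 G=1024/2501 H=1024/2501] → run G
t=6: vr[A=512/793 B=1024/335 D=1024/335 F=2048/2501 G=3525/2501 H=1024/2501] → run H
t=7: vr[A=512/793 B=1024/335 D=1024/335 F=2048/2501 G=3525/2501 H=2994176/1057923] → run A
t=8: vr[A=1024/793 B=1024/335 D=1024/335 F=2048/2501 G=3525/2501 H=2994176/1057923] → run F
t=9: vr[A=1024/793 B=1024/335 D=1024/335 F=3072/2501 G=3525/2501 H=2994176/1057923] → run F
t=10: vr[A=1024/793 B=1024/335 D=1024/335 F=4096/2501 G=3525/2501 H=2994176/1057923] → run A
t=11: vr[B=1024/335 D=1024/335 F=4096/2501 G=3525/2501 H=2994176/1057923] → run G
t=12: vr[B=1024/335 D=1024/335 F=4096/2501 G=6026/2501 H=2994176/1057923] → run F
t=13: vr[B=1024/335 D=1024/335 F=5120/2501 G=6026/2501 H=2994176/1057923] → run F
t=14: vr[B=1024/335 D=1024/335 G=6026/2501 H=2994176/1057923] → run G
t=15: vr[B=1024/335 D=1024/335 G=8527/2501 H=2994176/1057923] → run H
t=16: vr[B=1024/335 D=1024/335 G=8527/2501 H=5555200/1057923] → run B
t=17: vr[B=2048/335 D=1024/335 G=8527/2501 H=5555200/1057923] → run D
t=18: vr[B=2048/335 D=2048/335 G=8527/2501 H=5555200/1057923] → run G
t=19: vr[B=2048/335 D=2048/335 G=11028/2501 H=5555200/1057923] → run G
t=20: vr[B=2048/335 D=2048/335 G=13529/2501 H=5555200/1057923] → run H
t=21: vr[B=2048/335 D=2048/335 G=13529/2501] → run G
t=22: vr[B=2048/335 D=2048/335 G=16030/2501] → run B
t=23: vr[B=3072/335 D=2048/335 G=16030/2501] → run D
t=24: vr[B=3072/335 D=3072/335 G=16030/2501] → run G
t=25: vr[B=3072/335 D=3072/335] → run B
t=26: vr[B=4096/335 D=3072/335] → run D
t=27: vr[B=4096/335 D=4096/335] → run B
t=28: vr[D=4096/335] → run D
t=29: (idle)
t=30: (idle)
t=31: (idle)
t=32: (idle)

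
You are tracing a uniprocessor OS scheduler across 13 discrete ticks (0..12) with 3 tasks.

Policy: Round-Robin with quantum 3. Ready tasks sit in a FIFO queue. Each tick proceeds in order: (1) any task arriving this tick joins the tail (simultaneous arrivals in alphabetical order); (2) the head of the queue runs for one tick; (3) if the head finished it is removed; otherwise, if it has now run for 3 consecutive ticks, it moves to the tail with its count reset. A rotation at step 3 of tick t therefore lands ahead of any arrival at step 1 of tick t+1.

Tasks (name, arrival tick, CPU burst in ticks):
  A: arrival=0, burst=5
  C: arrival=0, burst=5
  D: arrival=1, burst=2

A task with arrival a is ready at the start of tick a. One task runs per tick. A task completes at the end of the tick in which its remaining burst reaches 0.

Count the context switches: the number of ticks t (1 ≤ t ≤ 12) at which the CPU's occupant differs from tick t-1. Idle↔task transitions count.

context switches = 5

t=0: queue=[A,C] q_used=0 → run A
t=1: queue=[A,C,D] q_used=1 → run A
t=2: queue=[A,C,D] q_used=2 → run A
t=3: queue=[C,D,A] q_used=0 → run C
t=4: queue=[C,D,A] q_used=1 → run C
t=5: queue=[C,D,A] q_used=2 → run C
t=6: queue=[D,A,C] q_used=0 → run D
t=7: queue=[D,A,C] q_used=1 → run D
t=8: queue=[A,C] q_used=0 → run A
t=9: queue=[A,C] q_used=1 → run A
t=10: queue=[C] q_used=0 → run C
t=11: queue=[C] q_used=1 → run C
t=12: (idle)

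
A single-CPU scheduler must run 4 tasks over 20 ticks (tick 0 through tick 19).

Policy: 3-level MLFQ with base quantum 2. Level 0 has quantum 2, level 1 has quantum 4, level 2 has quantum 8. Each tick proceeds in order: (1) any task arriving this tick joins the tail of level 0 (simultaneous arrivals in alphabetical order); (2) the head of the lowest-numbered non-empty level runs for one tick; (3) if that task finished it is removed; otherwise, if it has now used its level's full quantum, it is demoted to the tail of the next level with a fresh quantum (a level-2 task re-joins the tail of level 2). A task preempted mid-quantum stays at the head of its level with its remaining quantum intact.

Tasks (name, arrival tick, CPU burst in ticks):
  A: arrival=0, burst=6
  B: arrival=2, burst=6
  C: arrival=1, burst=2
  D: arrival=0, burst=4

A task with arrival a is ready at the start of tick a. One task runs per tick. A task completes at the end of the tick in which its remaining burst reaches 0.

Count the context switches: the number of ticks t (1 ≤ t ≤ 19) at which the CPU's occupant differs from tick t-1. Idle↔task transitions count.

t=0: L0/L1/L2 = AD/-/- → run A
t=1: L0/L1/L2 = ADC/-/- → run A
t=2: L0/L1/L2 = DCB/A/- → run D
t=3: L0/L1/L2 = DCB/A/- → run D
t=4: L0/L1/L2 = CB/AD/- → run C
t=5: L0/L1/L2 = CB/AD/- → run C
t=6: L0/L1/L2 = B/AD/- → run B
t=7: L0/L1/L2 = B/AD/- → run B
t=8: L0/L1/L2 = -/ADB/- → run A
t=9: L0/L1/L2 = -/ADB/- → run A
t=10: L0/L1/L2 = -/ADB/- → run A
t=11: L0/L1/L2 = -/ADB/- → run A
t=12: L0/L1/L2 = -/DB/- → run D
t=13: L0/L1/L2 = -/DB/- → run D
t=14: L0/L1/L2 = -/B/- → run B
t=15: L0/L1/L2 = -/B/- → run B
t=16: L0/L1/L2 = -/B/- → run B
t=17: L0/L1/L2 = -/B/- → run B
t=18: (idle)
t=19: (idle)

context switches = 7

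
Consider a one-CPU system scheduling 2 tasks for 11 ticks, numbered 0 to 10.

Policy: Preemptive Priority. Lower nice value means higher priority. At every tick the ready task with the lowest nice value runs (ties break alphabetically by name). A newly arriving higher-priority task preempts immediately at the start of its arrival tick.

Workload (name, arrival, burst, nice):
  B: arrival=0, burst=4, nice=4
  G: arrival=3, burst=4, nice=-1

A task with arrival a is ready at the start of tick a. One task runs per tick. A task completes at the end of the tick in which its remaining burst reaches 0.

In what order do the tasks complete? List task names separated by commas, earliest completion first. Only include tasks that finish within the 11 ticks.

completion order = G, B

t=0: ready={B} → run B
t=1: ready={B} → run B
t=2: ready={B} → run B
t=3: ready={B,G} → run G
t=4: ready={B,G} → run G
t=5: ready={B,G} → run G
t=6: ready={B,G} → run G
t=7: ready={B} → run B
t=8: (idle)
t=9: (idle)
t=10: (idle)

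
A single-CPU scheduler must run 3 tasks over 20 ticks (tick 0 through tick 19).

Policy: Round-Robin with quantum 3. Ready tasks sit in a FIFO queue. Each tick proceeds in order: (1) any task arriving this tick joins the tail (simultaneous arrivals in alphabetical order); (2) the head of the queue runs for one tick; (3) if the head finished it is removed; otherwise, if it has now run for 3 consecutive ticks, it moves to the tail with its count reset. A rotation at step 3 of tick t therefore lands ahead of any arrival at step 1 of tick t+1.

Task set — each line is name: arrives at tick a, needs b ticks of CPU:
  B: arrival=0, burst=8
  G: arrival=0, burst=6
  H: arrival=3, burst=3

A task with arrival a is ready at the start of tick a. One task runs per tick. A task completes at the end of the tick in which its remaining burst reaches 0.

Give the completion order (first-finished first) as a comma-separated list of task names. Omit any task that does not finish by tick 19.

completion order = H, G, B

t=0: queue=[B,G] q_used=0 → run B
t=1: queue=[B,G] q_used=1 → run B
t=2: queue=[B,G] q_used=2 → run B
t=3: queue=[G,B,H] q_used=0 → run G
t=4: queue=[G,B,H] q_used=1 → run G
t=5: queue=[G,B,H] q_used=2 → run G
t=6: queue=[B,H,G] q_used=0 → run B
t=7: queue=[B,H,G] q_used=1 → run B
t=8: queue=[B,H,G] q_used=2 → run B
t=9: queue=[H,G,B] q_used=0 → run H
t=10: queue=[H,G,B] q_used=1 → run H
t=11: queue=[H,G,B] q_used=2 → run H
t=12: queue=[G,B] q_used=0 → run G
t=13: queue=[G,B] q_used=1 → run G
t=14: queue=[G,B] q_used=2 → run G
t=15: queue=[B] q_used=0 → run B
t=16: queue=[B] q_used=1 → run B
t=17: (idle)
t=18: (idle)
t=19: (idle)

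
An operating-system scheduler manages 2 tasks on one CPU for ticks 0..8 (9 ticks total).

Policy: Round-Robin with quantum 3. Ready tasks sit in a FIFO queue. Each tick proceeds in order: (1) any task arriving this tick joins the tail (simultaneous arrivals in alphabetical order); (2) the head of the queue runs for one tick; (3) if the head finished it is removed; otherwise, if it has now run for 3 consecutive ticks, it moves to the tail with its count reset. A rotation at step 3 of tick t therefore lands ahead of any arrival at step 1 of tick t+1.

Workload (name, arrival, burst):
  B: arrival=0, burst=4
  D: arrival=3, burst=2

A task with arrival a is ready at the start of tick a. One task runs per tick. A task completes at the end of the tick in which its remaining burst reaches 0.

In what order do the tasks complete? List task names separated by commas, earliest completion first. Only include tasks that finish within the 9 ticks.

completion order = B, D

t=0: queue=[B] q_used=0 → run B
t=1: queue=[B] q_used=1 → run B
t=2: queue=[B] q_used=2 → run B
t=3: queue=[B,D] q_used=0 → run B
t=4: queue=[D] q_used=0 → run D
t=5: queue=[D] q_used=1 → run D
t=6: (idle)
t=7: (idle)
t=8: (idle)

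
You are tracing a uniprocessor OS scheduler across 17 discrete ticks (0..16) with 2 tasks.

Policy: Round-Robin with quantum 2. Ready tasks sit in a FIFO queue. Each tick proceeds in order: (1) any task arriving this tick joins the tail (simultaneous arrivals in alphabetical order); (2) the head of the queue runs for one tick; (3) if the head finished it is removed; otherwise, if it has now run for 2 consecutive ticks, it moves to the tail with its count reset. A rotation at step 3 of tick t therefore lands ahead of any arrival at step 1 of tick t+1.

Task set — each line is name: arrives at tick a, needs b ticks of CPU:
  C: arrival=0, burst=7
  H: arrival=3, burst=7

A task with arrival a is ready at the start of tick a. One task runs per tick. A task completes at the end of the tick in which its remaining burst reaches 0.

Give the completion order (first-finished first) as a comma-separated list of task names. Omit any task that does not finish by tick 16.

completion order = C, H

t=0: queue=[C] q_used=0 → run C
t=1: queue=[C] q_used=1 → run C
t=2: queue=[C] q_used=0 → run C
t=3: queue=[C,H] q_used=1 → run C
t=4: queue=[H,C] q_used=0 → run H
t=5: queue=[H,C] q_used=1 → run H
t=6: queue=[C,H] q_used=0 → run C
t=7: queue=[C,H] q_used=1 → run C
t=8: queue=[H,C] q_used=0 → run H
t=9: queue=[H,C] q_used=1 → run H
t=10: queue=[C,H] q_used=0 → run C
t=11: queue=[H] q_used=0 → run H
t=12: queue=[H] q_used=1 → run H
t=13: queue=[H] q_used=0 → run H
t=14: (idle)
t=15: (idle)
t=16: (idle)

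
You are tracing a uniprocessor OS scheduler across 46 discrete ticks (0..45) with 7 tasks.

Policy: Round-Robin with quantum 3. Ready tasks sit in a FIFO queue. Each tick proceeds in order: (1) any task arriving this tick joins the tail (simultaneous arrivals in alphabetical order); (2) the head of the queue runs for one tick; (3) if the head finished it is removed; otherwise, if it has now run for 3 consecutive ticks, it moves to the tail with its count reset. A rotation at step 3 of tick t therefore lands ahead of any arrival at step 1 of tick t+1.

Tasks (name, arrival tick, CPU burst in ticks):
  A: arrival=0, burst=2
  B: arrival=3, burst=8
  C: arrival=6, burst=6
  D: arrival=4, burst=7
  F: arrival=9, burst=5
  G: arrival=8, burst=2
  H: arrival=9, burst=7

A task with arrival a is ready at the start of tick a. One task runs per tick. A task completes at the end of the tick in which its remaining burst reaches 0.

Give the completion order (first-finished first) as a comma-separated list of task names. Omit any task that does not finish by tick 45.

completion order = A, G, B, C, D, F, H

t=0: queue=[A] q_used=0 → run A
t=1: queue=[A] q_used=1 → run A
t=2: (idle)
t=3: queue=[B] q_used=0 → run B
t=4: queue=[B,D] q_used=1 → run B
t=5: queue=[B,D] q_used=2 → run B
t=6: queue=[D,B,C] q_used=0 → run D
t=7: queue=[D,B,C] q_used=1 → run D
t=8: queue=[D,B,C,G] q_used=2 → run D
t=9: queue=[B,C,G,D,F,H] q_used=0 → run B
t=10: queue=[B,C,G,D,F,H] q_used=1 → run B
t=11: queue=[B,C,G,D,F,H] q_used=2 → run B
t=12: queue=[C,G,D,F,H,B] q_used=0 → run C
t=13: queue=[C,G,D,F,H,B] q_used=1 → run C
t=14: queue=[C,G,D,F,H,B] q_used=2 → run C
t=15: queue=[G,D,F,H,B,C] q_used=0 → run G
t=16: queue=[G,D,F,H,B,C] q_used=1 → run G
t=17: queue=[D,F,H,B,C] q_used=0 → run D
t=18: queue=[D,F,H,B,C] q_used=1 → run D
t=19: queue=[D,F,H,B,C] q_used=2 → run D
t=20: queue=[F,H,B,C,D] q_used=0 → run F
t=21: queue=[F,H,B,C,D] q_used=1 → run F
t=22: queue=[F,H,B,C,D] q_used=2 → run F
t=23: queue=[H,B,C,D,F] q_used=0 → run H
t=24: queue=[H,B,C,D,F] q_used=1 → run H
t=25: queue=[H,B,C,D,F] q_used=2 → run H
t=26: queue=[B,C,D,F,H] q_used=0 → run B
t=27: queue=[B,C,D,F,H] q_used=1 → run B
t=28: queue=[C,D,F,H] q_used=0 → run C
t=29: queue=[C,D,F,H] q_used=1 → run C
t=30: queue=[C,D,F,H] q_used=2 → run C
t=31: queue=[D,F,H] q_used=0 → run D
t=32: queue=[F,H] q_used=0 → run F
t=33: queue=[F,H] q_used=1 → run F
t=34: queue=[H] q_used=0 → run H
t=35: queue=[H] q_used=1 → run H
t=36: queue=[H] q_used=2 → run H
t=37: queue=[H] q_used=0 → run H
t=38: (idle)
t=39: (idle)
t=40: (idle)
t=41: (idle)
t=42: (idle)
t=43: (idle)
t=44: (idle)
t=45: (idle)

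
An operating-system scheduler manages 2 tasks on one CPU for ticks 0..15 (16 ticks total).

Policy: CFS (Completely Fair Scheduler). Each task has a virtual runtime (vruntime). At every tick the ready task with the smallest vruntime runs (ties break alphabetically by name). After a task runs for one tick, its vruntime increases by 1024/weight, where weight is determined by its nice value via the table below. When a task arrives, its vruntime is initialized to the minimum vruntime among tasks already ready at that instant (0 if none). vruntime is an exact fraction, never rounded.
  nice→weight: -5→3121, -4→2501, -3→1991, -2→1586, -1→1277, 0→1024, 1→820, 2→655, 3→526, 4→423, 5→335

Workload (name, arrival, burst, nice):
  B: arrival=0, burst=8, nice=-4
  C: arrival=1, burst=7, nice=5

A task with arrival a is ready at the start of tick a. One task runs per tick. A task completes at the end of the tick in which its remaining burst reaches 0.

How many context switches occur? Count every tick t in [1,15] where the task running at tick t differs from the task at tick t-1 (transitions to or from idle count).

t=0: vr[B=0] → run B
t=1: vr[B=1024/2501 C=1024/2501] → run B
t=2: vr[B=2048/2501 C=1024/2501] → run C
t=3: vr[B=2048/2501 C=2904064/837835] → run B
t=4: vr[B=3072/2501 C=2904064/837835] → run B
t=5: vr[B=4096/2501 C=2904064/837835] → run B
t=6: vr[B=5120/2501 C=2904064/837835] → run B
t=7: vr[B=6144/2501 C=2904064/837835] → run B
t=8: vr[B=7168/2501 C=2904064/837835] → run B
t=9: vr[C=2904064/837835] → run C
t=10: vr[C=5465088/837835] → run C
t=11: vr[C=8026112/837835] → run C
t=12: vr[C=10587136/837835] → run C
t=13: vr[C=2629632/167567] → run C
t=14: vr[C=15709184/837835] → run C
t=15: (idle)

context switches = 4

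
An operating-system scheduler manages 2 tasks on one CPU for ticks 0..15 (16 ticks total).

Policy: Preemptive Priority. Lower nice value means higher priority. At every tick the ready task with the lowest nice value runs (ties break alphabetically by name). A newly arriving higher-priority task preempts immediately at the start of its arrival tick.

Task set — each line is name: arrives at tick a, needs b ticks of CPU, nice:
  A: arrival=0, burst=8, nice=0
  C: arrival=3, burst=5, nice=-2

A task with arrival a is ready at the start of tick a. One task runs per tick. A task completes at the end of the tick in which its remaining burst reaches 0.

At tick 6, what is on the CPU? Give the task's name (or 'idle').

t=0: ready={A} → run A
t=1: ready={A} → run A
t=2: ready={A} → run A
t=3: ready={A,C} → run C
t=4: ready={A,C} → run C
t=5: ready={A,C} → run C
t=6: ready={A,C} → run C
t=7: ready={A,C} → run C
t=8: ready={A} → run A
t=9: ready={A} → run A
t=10: ready={A} → run A
t=11: ready={A} → run A
t=12: ready={A} → run A
t=13: (idle)
t=14: (idle)
t=15: (idle)

running at tick 6 = C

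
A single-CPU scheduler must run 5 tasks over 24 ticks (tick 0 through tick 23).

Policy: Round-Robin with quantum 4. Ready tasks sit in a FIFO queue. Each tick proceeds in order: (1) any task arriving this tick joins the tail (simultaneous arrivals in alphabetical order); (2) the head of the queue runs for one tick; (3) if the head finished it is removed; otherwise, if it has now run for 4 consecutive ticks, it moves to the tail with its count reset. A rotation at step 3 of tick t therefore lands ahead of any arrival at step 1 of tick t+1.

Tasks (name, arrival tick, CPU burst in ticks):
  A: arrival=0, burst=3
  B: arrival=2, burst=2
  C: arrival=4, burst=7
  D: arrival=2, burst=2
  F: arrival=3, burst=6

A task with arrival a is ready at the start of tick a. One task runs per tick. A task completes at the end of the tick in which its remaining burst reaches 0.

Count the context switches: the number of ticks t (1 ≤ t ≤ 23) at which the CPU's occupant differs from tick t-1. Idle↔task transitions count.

context switches = 7

t=0: queue=[A] q_used=0 → run A
t=1: queue=[A] q_used=1 → run A
t=2: queue=[A,B,D] q_used=2 → run A
t=3: queue=[B,D,F] q_used=0 → run B
t=4: queue=[B,D,F,C] q_used=1 → run B
t=5: queue=[D,F,C] q_used=0 → run D
t=6: queue=[D,F,C] q_used=1 → run D
t=7: queue=[F,C] q_used=0 → run F
t=8: queue=[F,C] q_used=1 → run F
t=9: queue=[F,C] q_used=2 → run F
t=10: queue=[F,C] q_used=3 → run F
t=11: queue=[C,F] q_used=0 → run C
t=12: queue=[C,F] q_used=1 → run C
t=13: queue=[C,F] q_used=2 → run C
t=14: queue=[C,F] q_used=3 → run C
t=15: queue=[F,C] q_used=0 → run F
t=16: queue=[F,C] q_used=1 → run F
t=17: queue=[C] q_used=0 → run C
t=18: queue=[C] q_used=1 → run C
t=19: queue=[C] q_used=2 → run C
t=20: (idle)
t=21: (idle)
t=22: (idle)
t=23: (idle)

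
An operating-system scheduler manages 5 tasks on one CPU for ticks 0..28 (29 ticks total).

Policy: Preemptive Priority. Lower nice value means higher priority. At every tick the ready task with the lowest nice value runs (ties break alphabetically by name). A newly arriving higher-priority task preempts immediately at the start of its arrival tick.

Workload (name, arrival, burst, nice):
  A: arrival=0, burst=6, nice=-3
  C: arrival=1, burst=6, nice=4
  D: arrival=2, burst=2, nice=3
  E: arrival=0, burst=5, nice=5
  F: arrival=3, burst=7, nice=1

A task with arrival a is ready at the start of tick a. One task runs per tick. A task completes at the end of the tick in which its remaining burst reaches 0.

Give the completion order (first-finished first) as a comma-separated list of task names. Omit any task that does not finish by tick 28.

completion order = A, F, D, C, E

t=0: ready={A,E} → run A
t=1: ready={A,C,E} → run A
t=2: ready={A,C,D,E} → run A
t=3: ready={A,C,D,E,F} → run A
t=4: ready={A,C,D,E,F} → run A
t=5: ready={A,C,D,E,F} → run A
t=6: ready={C,D,E,F} → run F
t=7: ready={C,D,E,F} → run F
t=8: ready={C,D,E,F} → run F
t=9: ready={C,D,E,F} → run F
t=10: ready={C,D,E,F} → run F
t=11: ready={C,D,E,F} → run F
t=12: ready={C,D,E,F} → run F
t=13: ready={C,D,E} → run D
t=14: ready={C,D,E} → run D
t=15: ready={C,E} → run C
t=16: ready={C,E} → run C
t=17: ready={C,E} → run C
t=18: ready={C,E} → run C
t=19: ready={C,E} → run C
t=20: ready={C,E} → run C
t=21: ready={E} → run E
t=22: ready={E} → run E
t=23: ready={E} → run E
t=24: ready={E} → run E
t=25: ready={E} → run E
t=26: (idle)
t=27: (idle)
t=28: (idle)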